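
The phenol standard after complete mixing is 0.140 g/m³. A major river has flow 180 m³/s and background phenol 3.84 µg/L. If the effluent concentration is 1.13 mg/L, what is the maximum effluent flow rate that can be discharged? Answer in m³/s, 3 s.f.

3.84 µg/L = 0.00384 mg/L.
Mass balance at complete mixing: C_std·(Q_w + Q_r) = Q_w·C_e + Q_r·C_b.
Rearranging, Q_w = Q_r·(C_std − C_b)/(C_e − C_std) = 180·(0.14 − 0.00384) / (1.13 − 0.14) = 24.76 m³/s.

24.8 m³/s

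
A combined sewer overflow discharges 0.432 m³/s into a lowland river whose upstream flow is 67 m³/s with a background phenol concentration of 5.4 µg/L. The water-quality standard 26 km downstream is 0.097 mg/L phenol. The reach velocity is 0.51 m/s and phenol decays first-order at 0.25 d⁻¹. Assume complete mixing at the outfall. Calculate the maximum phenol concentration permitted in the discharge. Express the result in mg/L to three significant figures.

5.4 µg/L = 0.0054 mg/L.
Travel time to the compliance point: t = 2.6e+04/0.51 = 5.098e+04 s = 0.5901 d; decay factor exp(−0.25·0.5901) = 0.8629.
So the concentration just after mixing may be at most 0.097/0.8629 = 0.1124 mg/L.
Mass balance: 0.1124·67.43 = 0.432·Cₑ + 67·0.0054.
Cₑ = (7.581 − 0.3618) / 0.432 = 16.71 mg/L.

16.7 mg/L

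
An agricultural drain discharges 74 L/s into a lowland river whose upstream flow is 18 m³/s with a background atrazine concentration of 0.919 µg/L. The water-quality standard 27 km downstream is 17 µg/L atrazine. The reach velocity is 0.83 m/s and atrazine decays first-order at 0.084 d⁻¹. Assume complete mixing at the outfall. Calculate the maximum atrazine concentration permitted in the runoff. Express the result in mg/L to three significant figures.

74 L/s = 0.074 m³/s.
0.919 µg/L = 0.000919 mg/L.
17 µg/L = 0.017 mg/L.
Travel time to the compliance point: t = 2.7e+04/0.83 = 3.253e+04 s = 0.3765 d; decay factor exp(−0.084·0.3765) = 0.9689.
So the concentration just after mixing may be at most 0.017/0.9689 = 0.01755 mg/L.
Mass balance: 0.01755·18.07 = 0.074·Cₑ + 18·0.000919.
Cₑ = (0.3171 − 0.01654) / 0.074 = 4.062 mg/L.

4.06 mg/L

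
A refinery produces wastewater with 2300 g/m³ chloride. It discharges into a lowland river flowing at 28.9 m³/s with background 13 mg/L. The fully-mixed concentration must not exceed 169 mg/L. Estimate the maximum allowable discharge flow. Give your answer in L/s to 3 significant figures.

Mass balance at complete mixing: C_std·(Q_w + Q_r) = Q_w·C_e + Q_r·C_b.
Rearranging, Q_w = Q_r·(C_std − C_b)/(C_e − C_std) = 28.9·(169 − 13) / (2300 − 169) = 2.116 m³/s.
= 2116 L/s.

2120 L/s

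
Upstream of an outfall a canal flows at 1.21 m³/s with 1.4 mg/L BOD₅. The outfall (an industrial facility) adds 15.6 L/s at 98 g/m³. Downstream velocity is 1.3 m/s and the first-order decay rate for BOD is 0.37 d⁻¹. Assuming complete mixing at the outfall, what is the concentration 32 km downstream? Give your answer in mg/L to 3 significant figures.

15.6 L/s = 0.0156 m³/s.
After complete mixing, C₀ = (0.0156·98 + 1.21·1.4) / 1.226 = 2.63 mg/L.
Travel time t = 3.2e+04 m / 1.3 m/s = 2.462e+04 s = 0.2849 d.
C = 2.63·exp(−0.37·0.2849) = 2.63·0.9 = 2.366 mg/L.

2.37 mg/L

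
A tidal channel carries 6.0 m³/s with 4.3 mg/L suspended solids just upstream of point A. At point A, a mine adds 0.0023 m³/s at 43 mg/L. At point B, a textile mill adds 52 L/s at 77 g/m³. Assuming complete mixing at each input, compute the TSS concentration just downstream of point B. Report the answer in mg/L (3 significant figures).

After input A: C = (6·4.3 + 0.0023·43) / 6.002 = 4.315 mg/L.
52 L/s = 0.052 m³/s.
After input B: C = (6.002·4.315 + 0.052·77) / 6.054 = 4.939 mg/L.

4.94 mg/L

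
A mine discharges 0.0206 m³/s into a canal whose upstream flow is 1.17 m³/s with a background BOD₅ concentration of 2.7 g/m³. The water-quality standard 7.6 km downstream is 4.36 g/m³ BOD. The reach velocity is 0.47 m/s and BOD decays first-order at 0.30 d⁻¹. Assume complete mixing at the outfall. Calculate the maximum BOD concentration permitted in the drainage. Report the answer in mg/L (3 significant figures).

Travel time to the compliance point: t = 7600/0.47 = 1.617e+04 s = 0.1872 d; decay factor exp(−0.30·0.1872) = 0.9454.
So the concentration just after mixing may be at most 4.36/0.9454 = 4.612 mg/L.
Mass balance: 4.612·1.191 = 0.0206·Cₑ + 1.17·2.7.
Cₑ = (5.491 − 3.159) / 0.0206 = 113.2 mg/L.

113 mg/L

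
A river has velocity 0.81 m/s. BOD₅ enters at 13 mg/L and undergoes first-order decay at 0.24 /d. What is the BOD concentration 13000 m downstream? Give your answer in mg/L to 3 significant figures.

Travel time t = 13000 m / 0.81 m/s = 1.3e+04/0.81 = 1.605e+04 s = 0.1858 d.
First-order decay: C = 13·exp(−0.24·0.1858) = 13·0.9564 = 12.43 mg/L.

12.4 mg/L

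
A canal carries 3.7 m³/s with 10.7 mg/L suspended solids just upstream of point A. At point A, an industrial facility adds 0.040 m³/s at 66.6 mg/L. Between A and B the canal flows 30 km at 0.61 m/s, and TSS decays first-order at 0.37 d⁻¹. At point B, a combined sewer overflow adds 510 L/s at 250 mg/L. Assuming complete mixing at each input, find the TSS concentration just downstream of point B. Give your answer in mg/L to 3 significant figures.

After input A: C = (3.7·10.7 + 0.04·66.6) / 3.74 = 11.3 mg/L.
Over the 30 km reach to input B (t = 4.918e+04 s = 0.5692 d), decay gives C = 11.3·exp(−0.37·0.5692) = 9.152 mg/L.
510 L/s = 0.51 m³/s.
After input B: C = (3.74·9.152 + 0.51·250) / 4.25 = 38.05 mg/L.

38.1 mg/L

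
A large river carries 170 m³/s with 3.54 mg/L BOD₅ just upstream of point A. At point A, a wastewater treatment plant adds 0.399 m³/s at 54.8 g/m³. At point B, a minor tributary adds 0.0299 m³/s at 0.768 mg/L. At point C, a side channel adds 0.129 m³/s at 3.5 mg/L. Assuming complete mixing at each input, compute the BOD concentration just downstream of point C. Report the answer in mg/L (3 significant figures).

After input A: C = (170·3.54 + 0.399·54.8) / 170.4 = 3.66 mg/L.
After input B: C = (170.4·3.66 + 0.0299·0.768) / 170.4 = 3.66 mg/L.
After input C: C = (170.4·3.66 + 0.129·3.5) / 170.6 = 3.659 mg/L.

3.66 mg/L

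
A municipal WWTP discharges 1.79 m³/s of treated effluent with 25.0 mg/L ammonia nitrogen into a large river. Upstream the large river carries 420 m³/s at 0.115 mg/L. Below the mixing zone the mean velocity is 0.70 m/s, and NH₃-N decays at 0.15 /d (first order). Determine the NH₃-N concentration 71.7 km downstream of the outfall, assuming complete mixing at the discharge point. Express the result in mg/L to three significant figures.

0.185 mg/L

After complete mixing, C₀ = (1.79·25 + 420·0.115) / 421.8 = 0.2206 mg/L.
Travel time t = 7.17e+04 m / 0.70 m/s = 1.024e+05 s = 1.186 d.
C = 0.2206·exp(−0.15·1.186) = 0.2206·0.8371 = 0.1847 mg/L.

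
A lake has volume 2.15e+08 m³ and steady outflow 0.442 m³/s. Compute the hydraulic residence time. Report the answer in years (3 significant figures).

15.4 yr

Q = 0.442 m³/s × 3.156e+07 s/yr = 1.395e+07 m³/yr.
Hydraulic residence time τ = V/Q = 2.15e+08/1.395e+07 = 15.41 yr.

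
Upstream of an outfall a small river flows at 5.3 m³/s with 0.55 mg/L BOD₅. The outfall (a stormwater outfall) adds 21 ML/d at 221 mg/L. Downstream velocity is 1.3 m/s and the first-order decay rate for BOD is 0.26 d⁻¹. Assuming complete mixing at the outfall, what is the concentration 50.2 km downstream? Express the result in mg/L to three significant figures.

9.10 mg/L

21 ML/d = 0.2431 m³/s.
After complete mixing, C₀ = (0.2431·221 + 5.3·0.55) / 5.543 = 10.22 mg/L.
Travel time t = 5.02e+04 m / 1.3 m/s = 3.862e+04 s = 0.4469 d.
C = 10.22·exp(−0.26·0.4469) = 10.22·0.8903 = 9.096 mg/L.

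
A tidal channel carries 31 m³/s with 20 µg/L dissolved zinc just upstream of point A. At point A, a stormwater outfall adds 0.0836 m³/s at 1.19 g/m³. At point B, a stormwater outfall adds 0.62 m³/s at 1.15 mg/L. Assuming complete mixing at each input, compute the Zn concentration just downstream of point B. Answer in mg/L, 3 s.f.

0.0452 mg/L

20 µg/L = 0.02 mg/L.
After input A: C = (31·0.02 + 0.0836·1.19) / 31.08 = 0.02315 mg/L.
After input B: C = (31.08·0.02315 + 0.62·1.15) / 31.7 = 0.04518 mg/L.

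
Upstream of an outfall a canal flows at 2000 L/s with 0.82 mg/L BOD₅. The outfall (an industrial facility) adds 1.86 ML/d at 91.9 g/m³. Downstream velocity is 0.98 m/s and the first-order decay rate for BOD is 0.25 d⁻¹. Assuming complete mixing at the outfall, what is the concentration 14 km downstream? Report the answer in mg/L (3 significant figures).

1.72 mg/L

1.86 ML/d = 0.02153 m³/s.
2000 L/s = 2 m³/s.
After complete mixing, C₀ = (0.02153·91.9 + 2·0.82) / 2.022 = 1.79 mg/L.
Travel time t = 1.4e+04 m / 0.98 m/s = 1.429e+04 s = 0.1653 d.
C = 1.79·exp(−0.25·0.1653) = 1.79·0.9595 = 1.717 mg/L.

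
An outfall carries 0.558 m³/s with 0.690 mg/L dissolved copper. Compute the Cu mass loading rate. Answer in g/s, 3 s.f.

0.385 g/s

Mass flux = Q·C = 0.558 m³/s × 0.69 g/m³ = 0.385 g/s.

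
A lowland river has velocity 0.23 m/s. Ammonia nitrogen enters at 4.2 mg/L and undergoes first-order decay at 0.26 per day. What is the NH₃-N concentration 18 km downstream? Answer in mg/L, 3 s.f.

3.32 mg/L

Travel time t = 18 km / 0.23 m/s = 1.8e+04/0.23 = 7.826e+04 s = 0.9058 d.
First-order decay: C = 4.2·exp(−0.26·0.9058) = 4.2·0.7902 = 3.319 mg/L.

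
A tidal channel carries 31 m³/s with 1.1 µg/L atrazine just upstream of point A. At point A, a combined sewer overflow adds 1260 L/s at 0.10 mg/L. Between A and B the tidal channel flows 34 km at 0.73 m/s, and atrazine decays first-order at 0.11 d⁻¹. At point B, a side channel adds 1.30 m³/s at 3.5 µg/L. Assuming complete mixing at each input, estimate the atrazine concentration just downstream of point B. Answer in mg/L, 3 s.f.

0.00463 mg/L

1.1 µg/L = 0.0011 mg/L.
1260 L/s = 1.26 m³/s.
After input A: C = (31·0.0011 + 1.26·0.1) / 32.26 = 0.004963 mg/L.
Over the 34 km reach to input B (t = 4.658e+04 s = 0.5391 d), decay gives C = 0.004963·exp(−0.11·0.5391) = 0.004677 mg/L.
3.5 µg/L = 0.0035 mg/L.
After input B: C = (32.26·0.004677 + 1.3·0.0035) / 33.56 = 0.004631 mg/L.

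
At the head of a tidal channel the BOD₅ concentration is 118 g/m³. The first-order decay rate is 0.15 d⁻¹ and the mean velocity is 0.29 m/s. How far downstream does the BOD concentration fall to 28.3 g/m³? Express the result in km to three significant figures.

239 km

From C = C₀·e^(−kt), t = ln(C₀/C)/k = ln(118/28.3)/0.15 = 1.428/0.15 = 9.519 d.
Distance = v·t = 0.29 m/s × 8.224e+05 s = 2.385e+05 m = 238.5 km.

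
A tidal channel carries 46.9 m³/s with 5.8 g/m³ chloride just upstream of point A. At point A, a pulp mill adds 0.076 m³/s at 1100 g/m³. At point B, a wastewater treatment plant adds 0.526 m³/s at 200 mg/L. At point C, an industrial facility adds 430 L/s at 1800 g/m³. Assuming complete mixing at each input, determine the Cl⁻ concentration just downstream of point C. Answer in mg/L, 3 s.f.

25.8 mg/L

After input A: C = (46.9·5.8 + 0.076·1100) / 46.98 = 7.57 mg/L.
After input B: C = (46.98·7.57 + 0.526·200) / 47.5 = 9.701 mg/L.
430 L/s = 0.43 m³/s.
After input C: C = (47.5·9.701 + 0.43·1800) / 47.93 = 25.76 mg/L.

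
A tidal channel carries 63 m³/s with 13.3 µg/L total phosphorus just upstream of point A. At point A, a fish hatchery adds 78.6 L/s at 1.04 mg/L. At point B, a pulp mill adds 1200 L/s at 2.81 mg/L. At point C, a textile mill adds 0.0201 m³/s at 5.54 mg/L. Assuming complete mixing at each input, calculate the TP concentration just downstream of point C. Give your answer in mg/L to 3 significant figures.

13.3 µg/L = 0.0133 mg/L.
78.6 L/s = 0.0786 m³/s.
After input A: C = (63·0.0133 + 0.0786·1.04) / 63.08 = 0.01458 mg/L.
1200 L/s = 1.2 m³/s.
After input B: C = (63.08·0.01458 + 1.2·2.81) / 64.28 = 0.06677 mg/L.
After input C: C = (64.28·0.06677 + 0.0201·5.54) / 64.3 = 0.06848 mg/L.

0.0685 mg/L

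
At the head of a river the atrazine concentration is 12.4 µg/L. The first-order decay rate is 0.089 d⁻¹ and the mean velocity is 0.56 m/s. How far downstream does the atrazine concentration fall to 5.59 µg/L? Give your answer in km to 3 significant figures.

From C = C₀·e^(−kt), t = ln(C₀/C)/k = ln(12.4/5.59)/0.089 = 0.7967/0.089 = 8.952 d.
Distance = v·t = 0.56 m/s × 7.734e+05 s = 4.331e+05 m = 433.1 km.

433 km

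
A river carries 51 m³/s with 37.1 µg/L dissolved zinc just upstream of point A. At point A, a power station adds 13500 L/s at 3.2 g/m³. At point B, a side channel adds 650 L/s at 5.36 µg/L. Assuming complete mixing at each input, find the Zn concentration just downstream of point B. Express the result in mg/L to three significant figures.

0.692 mg/L

37.1 µg/L = 0.0371 mg/L.
13500 L/s = 13.5 m³/s.
After input A: C = (51·0.0371 + 13.5·3.2) / 64.5 = 0.6991 mg/L.
650 L/s = 0.65 m³/s.
5.36 µg/L = 0.00536 mg/L.
After input B: C = (64.5·0.6991 + 0.65·0.00536) / 65.15 = 0.6922 mg/L.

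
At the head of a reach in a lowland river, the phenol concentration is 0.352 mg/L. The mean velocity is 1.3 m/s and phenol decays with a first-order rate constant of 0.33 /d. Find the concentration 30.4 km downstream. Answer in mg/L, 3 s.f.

0.322 mg/L

Travel time t = 30.4 km / 1.3 m/s = 3.04e+04/1.3 = 2.338e+04 s = 0.2707 d.
First-order decay: C = 0.352·exp(−0.33·0.2707) = 0.352·0.9146 = 0.3219 mg/L.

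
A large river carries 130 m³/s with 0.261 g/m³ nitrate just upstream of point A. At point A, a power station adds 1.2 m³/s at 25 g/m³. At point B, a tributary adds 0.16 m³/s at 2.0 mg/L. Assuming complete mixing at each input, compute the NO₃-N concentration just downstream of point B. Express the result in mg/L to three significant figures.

After input A: C = (130·0.261 + 1.2·25) / 131.2 = 0.4873 mg/L.
After input B: C = (131.2·0.4873 + 0.16·2) / 131.4 = 0.4891 mg/L.

0.489 mg/L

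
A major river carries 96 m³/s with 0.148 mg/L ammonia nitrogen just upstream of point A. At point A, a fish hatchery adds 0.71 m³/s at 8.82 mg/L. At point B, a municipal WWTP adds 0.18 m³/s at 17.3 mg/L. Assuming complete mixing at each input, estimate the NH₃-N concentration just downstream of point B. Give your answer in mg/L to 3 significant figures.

After input A: C = (96·0.148 + 0.71·8.82) / 96.71 = 0.2117 mg/L.
After input B: C = (96.71·0.2117 + 0.18·17.3) / 96.89 = 0.2434 mg/L.

0.243 mg/L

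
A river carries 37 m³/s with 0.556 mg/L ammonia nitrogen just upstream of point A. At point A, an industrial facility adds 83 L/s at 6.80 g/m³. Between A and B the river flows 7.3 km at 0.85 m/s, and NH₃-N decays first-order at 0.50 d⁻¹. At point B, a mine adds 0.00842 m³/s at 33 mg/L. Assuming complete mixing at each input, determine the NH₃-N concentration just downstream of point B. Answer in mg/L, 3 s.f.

0.550 mg/L

83 L/s = 0.083 m³/s.
After input A: C = (37·0.556 + 0.083·6.8) / 37.08 = 0.57 mg/L.
Over the 7.3 km reach to input B (t = 8588 s = 0.0994 d), decay gives C = 0.57·exp(−0.50·0.0994) = 0.5423 mg/L.
After input B: C = (37.08·0.5423 + 0.00842·33) / 37.09 = 0.5497 mg/L.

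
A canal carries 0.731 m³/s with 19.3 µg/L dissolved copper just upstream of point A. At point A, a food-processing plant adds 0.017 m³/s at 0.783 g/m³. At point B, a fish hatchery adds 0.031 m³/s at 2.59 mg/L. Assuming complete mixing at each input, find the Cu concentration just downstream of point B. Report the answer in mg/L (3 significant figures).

19.3 µg/L = 0.0193 mg/L.
After input A: C = (0.731·0.0193 + 0.017·0.783) / 0.748 = 0.03666 mg/L.
After input B: C = (0.748·0.03666 + 0.031·2.59) / 0.779 = 0.1383 mg/L.

0.138 mg/L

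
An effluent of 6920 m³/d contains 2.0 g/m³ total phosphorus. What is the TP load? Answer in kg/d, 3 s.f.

6920 m³/d = 0.08009 m³/s.
Mass flux = Q·C = 0.08009 m³/s × 2 g/m³ = 0.1602 g/s.
= 0.1602 g/s × 86.4 = 13.84 kg/d.

13.8 kg/d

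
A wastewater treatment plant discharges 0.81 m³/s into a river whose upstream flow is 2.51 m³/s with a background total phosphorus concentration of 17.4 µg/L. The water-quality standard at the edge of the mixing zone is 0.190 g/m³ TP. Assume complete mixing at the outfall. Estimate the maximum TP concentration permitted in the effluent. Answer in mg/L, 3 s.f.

17.4 µg/L = 0.0174 mg/L.
Mass balance: 0.19·3.32 = 0.81·Cₑ + 2.51·0.0174.
Cₑ = (0.6308 − 0.04367) / 0.81 = 0.7248 mg/L.

0.725 mg/L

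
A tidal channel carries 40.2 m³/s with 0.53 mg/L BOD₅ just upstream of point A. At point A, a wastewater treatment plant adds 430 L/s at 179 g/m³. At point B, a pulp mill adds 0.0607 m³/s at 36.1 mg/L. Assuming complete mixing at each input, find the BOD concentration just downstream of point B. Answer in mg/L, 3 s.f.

430 L/s = 0.43 m³/s.
After input A: C = (40.2·0.53 + 0.43·179) / 40.63 = 2.419 mg/L.
After input B: C = (40.63·2.419 + 0.0607·36.1) / 40.69 = 2.469 mg/L.

2.47 mg/L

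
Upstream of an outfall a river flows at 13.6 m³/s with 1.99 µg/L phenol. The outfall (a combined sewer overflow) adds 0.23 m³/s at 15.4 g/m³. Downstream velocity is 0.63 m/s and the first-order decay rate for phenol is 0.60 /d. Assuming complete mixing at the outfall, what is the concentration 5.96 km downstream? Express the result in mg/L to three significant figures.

1.99 µg/L = 0.00199 mg/L.
After complete mixing, C₀ = (0.23·15.4 + 13.6·0.00199) / 13.83 = 0.2581 mg/L.
Travel time t = 5960 m / 0.63 m/s = 9460 s = 0.1095 d.
C = 0.2581·exp(−0.60·0.1095) = 0.2581·0.9364 = 0.2417 mg/L.

0.242 mg/L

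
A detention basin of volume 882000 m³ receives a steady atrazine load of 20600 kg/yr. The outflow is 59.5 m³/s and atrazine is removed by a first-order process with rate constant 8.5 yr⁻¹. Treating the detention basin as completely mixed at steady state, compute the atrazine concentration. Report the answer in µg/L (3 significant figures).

Outflow Q = 59.5 m³/s × 3.156e+07 s/yr = 1.878e+09 m³/yr.
Steady-state CSTR mass balance: W = Q·C + k·V·C, so C = W/(Q + kV).
Q + kV = 1.878e+09 + 8.5·882000 = 1.885e+09 m³/yr.
C = 20600/1.885e+09 = 1.093e-05 kg/m³ = 0.01093 mg/L = 10.93 µg/L.

10.9 µg/L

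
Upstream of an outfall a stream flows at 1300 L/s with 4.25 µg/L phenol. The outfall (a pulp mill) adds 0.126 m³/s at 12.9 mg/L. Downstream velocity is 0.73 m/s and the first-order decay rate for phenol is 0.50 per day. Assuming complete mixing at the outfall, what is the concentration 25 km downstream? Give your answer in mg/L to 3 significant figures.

1300 L/s = 1.3 m³/s.
4.25 µg/L = 0.00425 mg/L.
After complete mixing, C₀ = (0.126·12.9 + 1.3·0.00425) / 1.426 = 1.144 mg/L.
Travel time t = 2.5e+04 m / 0.73 m/s = 3.425e+04 s = 0.3964 d.
C = 1.144·exp(−0.50·0.3964) = 1.144·0.8202 = 0.9381 mg/L.

0.938 mg/L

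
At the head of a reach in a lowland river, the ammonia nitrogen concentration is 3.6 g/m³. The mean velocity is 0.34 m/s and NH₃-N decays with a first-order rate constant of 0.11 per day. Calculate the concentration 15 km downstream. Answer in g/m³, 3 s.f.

3.40 g/m³

Travel time t = 15 km / 0.34 m/s = 1.5e+04/0.34 = 4.412e+04 s = 0.5106 d.
First-order decay: C = 3.6·exp(−0.11·0.5106) = 3.6·0.9454 = 3.403 g/m³.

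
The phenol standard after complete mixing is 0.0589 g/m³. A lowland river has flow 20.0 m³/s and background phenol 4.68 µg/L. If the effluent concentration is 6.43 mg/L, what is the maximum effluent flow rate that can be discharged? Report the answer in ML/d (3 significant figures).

4.68 µg/L = 0.00468 mg/L.
Mass balance at complete mixing: C_std·(Q_w + Q_r) = Q_w·C_e + Q_r·C_b.
Rearranging, Q_w = Q_r·(C_std − C_b)/(C_e − C_std) = 20.0·(0.0589 − 0.00468) / (6.43 − 0.0589) = 0.1702 m³/s.
= 14.71 ML/d.

14.7 ML/d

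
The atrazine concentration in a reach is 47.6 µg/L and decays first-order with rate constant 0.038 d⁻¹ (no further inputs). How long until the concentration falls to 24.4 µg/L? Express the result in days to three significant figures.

t = ln(C₀/C)/k = ln(47.6/24.4)/0.038 = 0.6682/0.038 = 17.59 d.

17.6 d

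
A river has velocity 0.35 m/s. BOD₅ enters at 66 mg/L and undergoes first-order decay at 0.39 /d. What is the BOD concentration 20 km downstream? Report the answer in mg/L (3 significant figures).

Travel time t = 20 km / 0.35 m/s = 2e+04/0.35 = 5.714e+04 s = 0.6614 d.
First-order decay: C = 66·exp(−0.39·0.6614) = 66·0.7726 = 50.99 mg/L.

51.0 mg/L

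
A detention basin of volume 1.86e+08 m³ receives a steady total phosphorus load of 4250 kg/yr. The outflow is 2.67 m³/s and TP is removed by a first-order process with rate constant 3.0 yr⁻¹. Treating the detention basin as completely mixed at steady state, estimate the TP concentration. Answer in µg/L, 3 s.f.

Outflow Q = 2.67 m³/s × 3.156e+07 s/yr = 8.426e+07 m³/yr.
Steady-state CSTR mass balance: W = Q·C + k·V·C, so C = W/(Q + kV).
Q + kV = 8.426e+07 + 3.0·1.86e+08 = 6.423e+08 m³/yr.
C = 4250/6.423e+08 = 6.617e-06 kg/m³ = 0.006617 mg/L = 6.617 µg/L.

6.62 µg/L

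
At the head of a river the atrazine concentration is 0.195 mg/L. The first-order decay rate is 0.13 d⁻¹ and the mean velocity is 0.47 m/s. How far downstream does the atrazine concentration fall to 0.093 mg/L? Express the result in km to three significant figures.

231 km

From C = C₀·e^(−kt), t = ln(C₀/C)/k = ln(0.195/0.093)/0.13 = 0.7404/0.13 = 5.695 d.
Distance = v·t = 0.47 m/s × 4.921e+05 s = 2.313e+05 m = 231.3 km.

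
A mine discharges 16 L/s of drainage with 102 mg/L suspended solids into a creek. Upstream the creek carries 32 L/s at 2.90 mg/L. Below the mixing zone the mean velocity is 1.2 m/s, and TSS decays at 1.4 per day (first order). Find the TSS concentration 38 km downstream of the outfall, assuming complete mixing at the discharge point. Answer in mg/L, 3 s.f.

21.5 mg/L

16 L/s = 0.016 m³/s.
32 L/s = 0.032 m³/s.
After complete mixing, C₀ = (0.016·102 + 0.032·2.9) / 0.048 = 35.93 mg/L.
Travel time t = 3.8e+04 m / 1.2 m/s = 3.167e+04 s = 0.3665 d.
C = 35.93·exp(−1.4·0.3665) = 35.93·0.5986 = 21.51 mg/L.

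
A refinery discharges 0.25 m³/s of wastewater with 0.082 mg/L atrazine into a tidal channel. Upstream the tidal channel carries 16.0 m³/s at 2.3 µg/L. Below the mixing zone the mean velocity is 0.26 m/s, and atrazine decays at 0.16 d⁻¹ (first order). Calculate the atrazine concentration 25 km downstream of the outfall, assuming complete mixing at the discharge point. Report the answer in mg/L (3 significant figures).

2.3 µg/L = 0.0023 mg/L.
After complete mixing, C₀ = (0.25·0.082 + 16·0.0023) / 16.25 = 0.003526 mg/L.
Travel time t = 2.5e+04 m / 0.26 m/s = 9.615e+04 s = 1.113 d.
C = 0.003526·exp(−0.16·1.113) = 0.003526·0.8369 = 0.002951 mg/L.

0.00295 mg/L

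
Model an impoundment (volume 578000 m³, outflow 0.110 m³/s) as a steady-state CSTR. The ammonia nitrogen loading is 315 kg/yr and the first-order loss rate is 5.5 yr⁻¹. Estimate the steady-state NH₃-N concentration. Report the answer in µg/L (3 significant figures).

Outflow Q = 0.110 m³/s × 3.156e+07 s/yr = 3.471e+06 m³/yr.
Steady-state CSTR mass balance: W = Q·C + k·V·C, so C = W/(Q + kV).
Q + kV = 3.471e+06 + 5.5·578000 = 6.65e+06 m³/yr.
C = 315/6.65e+06 = 4.737e-05 kg/m³ = 0.04737 mg/L = 47.37 µg/L.

47.4 µg/L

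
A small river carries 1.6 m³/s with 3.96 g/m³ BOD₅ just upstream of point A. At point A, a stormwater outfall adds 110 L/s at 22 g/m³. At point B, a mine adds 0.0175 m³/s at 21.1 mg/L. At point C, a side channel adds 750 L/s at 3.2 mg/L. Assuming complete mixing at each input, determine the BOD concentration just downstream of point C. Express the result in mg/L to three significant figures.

110 L/s = 0.11 m³/s.
After input A: C = (1.6·3.96 + 0.11·22) / 1.71 = 5.12 mg/L.
After input B: C = (1.71·5.12 + 0.0175·21.1) / 1.728 = 5.282 mg/L.
750 L/s = 0.75 m³/s.
After input C: C = (1.728·5.282 + 0.75·3.2) / 2.478 = 4.652 mg/L.

4.65 mg/L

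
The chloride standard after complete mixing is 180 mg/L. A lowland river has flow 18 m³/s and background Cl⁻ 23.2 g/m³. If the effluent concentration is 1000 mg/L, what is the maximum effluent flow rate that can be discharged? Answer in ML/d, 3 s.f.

297 ML/d

Mass balance at complete mixing: C_std·(Q_w + Q_r) = Q_w·C_e + Q_r·C_b.
Rearranging, Q_w = Q_r·(C_std − C_b)/(C_e − C_std) = 18·(180 − 23.2) / (1000 − 180) = 3.442 m³/s.
= 297.4 ML/d.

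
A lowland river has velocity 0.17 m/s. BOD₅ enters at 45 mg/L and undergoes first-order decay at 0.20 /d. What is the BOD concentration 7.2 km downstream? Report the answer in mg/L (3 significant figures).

40.8 mg/L

Travel time t = 7.2 km / 0.17 m/s = 7200/0.17 = 4.235e+04 s = 0.4902 d.
First-order decay: C = 45·exp(−0.20·0.4902) = 45·0.9066 = 40.8 mg/L.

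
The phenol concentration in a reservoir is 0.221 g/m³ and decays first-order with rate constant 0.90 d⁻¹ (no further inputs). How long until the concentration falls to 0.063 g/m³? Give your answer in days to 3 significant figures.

t = ln(C₀/C)/k = ln(0.221/0.063)/0.90 = 1.255/0.90 = 1.394 d.

1.39 d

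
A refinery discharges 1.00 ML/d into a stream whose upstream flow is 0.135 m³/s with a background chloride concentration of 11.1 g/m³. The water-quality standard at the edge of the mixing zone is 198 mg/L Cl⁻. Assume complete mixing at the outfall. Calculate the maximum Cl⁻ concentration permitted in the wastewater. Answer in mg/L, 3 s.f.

1.00 ML/d = 0.01157 m³/s.
Mass balance: 198·0.1466 = 0.01157·Cₑ + 0.135·11.1.
Cₑ = (29.02 − 1.498) / 0.01157 = 2378 mg/L.

2380 mg/L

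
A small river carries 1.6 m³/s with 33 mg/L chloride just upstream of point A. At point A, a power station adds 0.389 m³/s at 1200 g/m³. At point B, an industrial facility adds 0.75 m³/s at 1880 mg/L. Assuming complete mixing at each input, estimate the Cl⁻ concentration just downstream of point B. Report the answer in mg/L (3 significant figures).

704 mg/L

After input A: C = (1.6·33 + 0.389·1200) / 1.989 = 261.2 mg/L.
After input B: C = (1.989·261.2 + 0.75·1880) / 2.739 = 704.5 mg/L.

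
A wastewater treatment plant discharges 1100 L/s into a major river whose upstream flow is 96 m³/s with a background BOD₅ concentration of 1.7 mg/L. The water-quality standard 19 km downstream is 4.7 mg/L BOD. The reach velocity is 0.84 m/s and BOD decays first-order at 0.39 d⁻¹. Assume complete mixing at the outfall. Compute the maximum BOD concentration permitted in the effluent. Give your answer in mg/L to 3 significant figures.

311 mg/L

1100 L/s = 1.1 m³/s.
Travel time to the compliance point: t = 1.9e+04/0.84 = 2.262e+04 s = 0.2618 d; decay factor exp(−0.39·0.2618) = 0.9029.
So the concentration just after mixing may be at most 4.7/0.9029 = 5.205 mg/L.
Mass balance: 5.205·97.1 = 1.1·Cₑ + 96·1.7.
Cₑ = (505.4 − 163.2) / 1.1 = 311.1 mg/L.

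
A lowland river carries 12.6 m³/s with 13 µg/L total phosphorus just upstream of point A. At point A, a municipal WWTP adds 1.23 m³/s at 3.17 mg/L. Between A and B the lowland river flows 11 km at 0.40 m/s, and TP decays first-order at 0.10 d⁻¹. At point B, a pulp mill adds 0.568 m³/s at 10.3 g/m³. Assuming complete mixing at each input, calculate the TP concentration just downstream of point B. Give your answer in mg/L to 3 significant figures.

0.680 mg/L

13 µg/L = 0.013 mg/L.
After input A: C = (12.6·0.013 + 1.23·3.17) / 13.83 = 0.2938 mg/L.
Over the 11 km reach to input B (t = 2.75e+04 s = 0.3183 d), decay gives C = 0.2938·exp(−0.10·0.3183) = 0.2846 mg/L.
After input B: C = (13.83·0.2846 + 0.568·10.3) / 14.4 = 0.6797 mg/L.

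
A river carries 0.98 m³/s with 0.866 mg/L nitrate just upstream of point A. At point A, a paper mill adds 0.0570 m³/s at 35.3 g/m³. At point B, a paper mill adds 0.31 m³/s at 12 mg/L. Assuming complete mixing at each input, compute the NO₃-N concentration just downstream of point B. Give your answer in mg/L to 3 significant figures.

After input A: C = (0.98·0.866 + 0.057·35.3) / 1.037 = 2.759 mg/L.
After input B: C = (1.037·2.759 + 0.31·12) / 1.347 = 4.886 mg/L.

4.89 mg/L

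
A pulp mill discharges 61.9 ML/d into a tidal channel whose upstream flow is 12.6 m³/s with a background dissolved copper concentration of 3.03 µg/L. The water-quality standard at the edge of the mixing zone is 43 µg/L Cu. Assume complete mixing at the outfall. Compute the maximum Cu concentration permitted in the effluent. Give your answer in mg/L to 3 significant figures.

0.746 mg/L

61.9 ML/d = 0.7164 m³/s.
3.03 µg/L = 0.00303 mg/L.
43 µg/L = 0.043 mg/L.
Mass balance: 0.043·13.32 = 0.7164·Cₑ + 12.6·0.00303.
Cₑ = (0.5726 − 0.03818) / 0.7164 = 0.746 mg/L.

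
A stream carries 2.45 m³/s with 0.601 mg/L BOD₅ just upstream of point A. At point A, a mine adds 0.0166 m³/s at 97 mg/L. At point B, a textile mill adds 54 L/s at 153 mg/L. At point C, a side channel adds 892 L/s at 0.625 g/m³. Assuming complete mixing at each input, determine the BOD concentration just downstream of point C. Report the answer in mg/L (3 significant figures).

After input A: C = (2.45·0.601 + 0.0166·97) / 2.467 = 1.25 mg/L.
54 L/s = 0.054 m³/s.
After input B: C = (2.467·1.25 + 0.054·153) / 2.521 = 4.501 mg/L.
892 L/s = 0.892 m³/s.
After input C: C = (2.521·4.501 + 0.892·0.625) / 3.413 = 3.488 mg/L.

3.49 mg/L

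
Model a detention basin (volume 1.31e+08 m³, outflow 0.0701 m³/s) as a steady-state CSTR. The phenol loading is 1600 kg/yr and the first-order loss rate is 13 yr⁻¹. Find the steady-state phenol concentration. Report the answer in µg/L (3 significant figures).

0.938 µg/L

Outflow Q = 0.0701 m³/s × 3.156e+07 s/yr = 2.212e+06 m³/yr.
Steady-state CSTR mass balance: W = Q·C + k·V·C, so C = W/(Q + kV).
Q + kV = 2.212e+06 + 13·1.31e+08 = 1.705e+09 m³/yr.
C = 1600/1.705e+09 = 9.383e-07 kg/m³ = 0.0009383 mg/L = 0.9383 µg/L.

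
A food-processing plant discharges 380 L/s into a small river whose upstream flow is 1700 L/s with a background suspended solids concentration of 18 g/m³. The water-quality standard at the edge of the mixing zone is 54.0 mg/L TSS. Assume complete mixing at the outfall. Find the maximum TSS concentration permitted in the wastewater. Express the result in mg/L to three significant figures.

380 L/s = 0.38 m³/s.
1700 L/s = 1.7 m³/s.
Mass balance: 54·2.08 = 0.38·Cₑ + 1.7·18.
Cₑ = (112.3 − 30.6) / 0.38 = 215.1 mg/L.

215 mg/L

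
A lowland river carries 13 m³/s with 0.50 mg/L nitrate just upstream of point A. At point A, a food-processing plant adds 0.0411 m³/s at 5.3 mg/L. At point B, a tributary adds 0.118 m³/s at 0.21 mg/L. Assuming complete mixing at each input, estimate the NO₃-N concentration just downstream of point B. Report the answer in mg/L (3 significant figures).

After input A: C = (13·0.5 + 0.0411·5.3) / 13.04 = 0.5151 mg/L.
After input B: C = (13.04·0.5151 + 0.118·0.21) / 13.16 = 0.5124 mg/L.

0.512 mg/L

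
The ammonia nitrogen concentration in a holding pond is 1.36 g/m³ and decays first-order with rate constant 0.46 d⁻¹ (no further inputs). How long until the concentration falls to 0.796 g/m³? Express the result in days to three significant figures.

1.16 d

t = ln(C₀/C)/k = ln(1.36/0.796)/0.46 = 0.5356/0.46 = 1.164 d.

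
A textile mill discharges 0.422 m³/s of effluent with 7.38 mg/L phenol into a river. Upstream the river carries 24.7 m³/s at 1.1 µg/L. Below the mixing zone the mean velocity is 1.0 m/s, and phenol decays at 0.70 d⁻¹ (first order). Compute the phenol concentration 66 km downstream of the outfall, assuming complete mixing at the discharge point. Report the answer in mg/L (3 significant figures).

0.0733 mg/L

1.1 µg/L = 0.0011 mg/L.
After complete mixing, C₀ = (0.422·7.38 + 24.7·0.0011) / 25.12 = 0.1251 mg/L.
Travel time t = 6.6e+04 m / 1.0 m/s = 6.6e+04 s = 0.7639 d.
C = 0.1251·exp(−0.70·0.7639) = 0.1251·0.5858 = 0.07326 mg/L.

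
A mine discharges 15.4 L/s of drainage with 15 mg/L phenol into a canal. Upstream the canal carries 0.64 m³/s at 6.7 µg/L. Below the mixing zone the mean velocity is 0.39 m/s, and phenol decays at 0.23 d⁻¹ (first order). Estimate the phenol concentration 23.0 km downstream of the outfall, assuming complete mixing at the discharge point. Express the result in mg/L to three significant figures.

0.307 mg/L

15.4 L/s = 0.0154 m³/s.
6.7 µg/L = 0.0067 mg/L.
After complete mixing, C₀ = (0.0154·15 + 0.64·0.0067) / 0.6554 = 0.359 mg/L.
Travel time t = 2.3e+04 m / 0.39 m/s = 5.897e+04 s = 0.6826 d.
C = 0.359·exp(−0.23·0.6826) = 0.359·0.8547 = 0.3068 mg/L.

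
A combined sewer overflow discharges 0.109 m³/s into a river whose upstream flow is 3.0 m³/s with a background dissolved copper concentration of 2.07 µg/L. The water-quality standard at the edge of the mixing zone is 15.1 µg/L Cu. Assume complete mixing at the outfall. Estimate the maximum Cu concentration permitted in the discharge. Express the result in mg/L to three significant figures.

0.374 mg/L

2.07 µg/L = 0.00207 mg/L.
15.1 µg/L = 0.0151 mg/L.
Mass balance: 0.0151·3.109 = 0.109·Cₑ + 3·0.00207.
Cₑ = (0.04695 − 0.00621) / 0.109 = 0.3737 mg/L.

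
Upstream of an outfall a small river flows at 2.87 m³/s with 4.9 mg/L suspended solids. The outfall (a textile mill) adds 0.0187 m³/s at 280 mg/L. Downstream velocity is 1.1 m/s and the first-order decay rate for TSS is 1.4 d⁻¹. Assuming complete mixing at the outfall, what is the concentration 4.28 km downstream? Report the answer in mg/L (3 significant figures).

6.27 mg/L

After complete mixing, C₀ = (0.0187·280 + 2.87·4.9) / 2.889 = 6.681 mg/L.
Travel time t = 4280 m / 1.1 m/s = 3891 s = 0.04503 d.
C = 6.681·exp(−1.4·0.04503) = 6.681·0.9389 = 6.273 mg/L.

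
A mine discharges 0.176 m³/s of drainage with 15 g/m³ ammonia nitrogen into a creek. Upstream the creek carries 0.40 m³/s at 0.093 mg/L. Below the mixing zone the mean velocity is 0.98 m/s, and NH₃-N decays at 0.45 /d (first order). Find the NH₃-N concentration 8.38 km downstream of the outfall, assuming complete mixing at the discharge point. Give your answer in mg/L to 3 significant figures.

After complete mixing, C₀ = (0.176·15 + 0.4·0.093) / 0.576 = 4.648 mg/L.
Travel time t = 8380 m / 0.98 m/s = 8551 s = 0.09897 d.
C = 4.648·exp(−0.45·0.09897) = 4.648·0.9564 = 4.445 mg/L.

4.45 mg/L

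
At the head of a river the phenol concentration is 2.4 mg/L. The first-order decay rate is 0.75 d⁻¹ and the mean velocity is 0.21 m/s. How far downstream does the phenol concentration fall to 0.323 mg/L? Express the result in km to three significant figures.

From C = C₀·e^(−kt), t = ln(C₀/C)/k = ln(2.4/0.323)/0.75 = 2.006/0.75 = 2.674 d.
Distance = v·t = 0.21 m/s × 2.31e+05 s = 4.852e+04 m = 48.52 km.

48.5 km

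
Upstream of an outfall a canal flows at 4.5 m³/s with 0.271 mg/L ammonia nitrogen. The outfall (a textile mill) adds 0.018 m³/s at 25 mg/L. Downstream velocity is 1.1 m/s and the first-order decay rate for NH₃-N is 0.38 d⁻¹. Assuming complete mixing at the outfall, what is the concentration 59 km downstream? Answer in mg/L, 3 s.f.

0.292 mg/L

After complete mixing, C₀ = (0.018·25 + 4.5·0.271) / 4.518 = 0.3695 mg/L.
Travel time t = 5.9e+04 m / 1.1 m/s = 5.364e+04 s = 0.6208 d.
C = 0.3695·exp(−0.38·0.6208) = 0.3695·0.7899 = 0.2919 mg/L.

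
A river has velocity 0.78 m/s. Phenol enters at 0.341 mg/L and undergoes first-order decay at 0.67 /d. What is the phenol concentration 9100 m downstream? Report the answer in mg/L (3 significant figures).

0.312 mg/L

Travel time t = 9100 m / 0.78 m/s = 9100/0.78 = 1.167e+04 s = 0.135 d.
First-order decay: C = 0.341·exp(−0.67·0.135) = 0.341·0.9135 = 0.3115 mg/L.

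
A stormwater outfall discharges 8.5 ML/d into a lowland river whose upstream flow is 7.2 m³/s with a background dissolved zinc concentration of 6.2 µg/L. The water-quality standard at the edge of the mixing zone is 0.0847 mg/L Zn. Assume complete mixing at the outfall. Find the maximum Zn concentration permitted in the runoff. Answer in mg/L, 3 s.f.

5.83 mg/L

8.5 ML/d = 0.09838 m³/s.
6.2 µg/L = 0.0062 mg/L.
Mass balance: 0.0847·7.298 = 0.09838·Cₑ + 7.2·0.0062.
Cₑ = (0.6182 − 0.04464) / 0.09838 = 5.83 mg/L.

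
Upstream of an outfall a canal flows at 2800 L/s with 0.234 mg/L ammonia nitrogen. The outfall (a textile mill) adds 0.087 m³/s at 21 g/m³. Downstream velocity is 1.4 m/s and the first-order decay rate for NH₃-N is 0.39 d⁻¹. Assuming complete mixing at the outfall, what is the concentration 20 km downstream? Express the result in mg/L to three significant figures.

2800 L/s = 2.8 m³/s.
After complete mixing, C₀ = (0.087·21 + 2.8·0.234) / 2.887 = 0.8598 mg/L.
Travel time t = 2e+04 m / 1.4 m/s = 1.429e+04 s = 0.1653 d.
C = 0.8598·exp(−0.39·0.1653) = 0.8598·0.9376 = 0.8061 mg/L.

0.806 mg/L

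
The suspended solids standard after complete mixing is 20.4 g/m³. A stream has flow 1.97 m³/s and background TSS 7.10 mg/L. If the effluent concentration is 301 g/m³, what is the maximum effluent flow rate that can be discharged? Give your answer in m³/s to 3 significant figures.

Mass balance at complete mixing: C_std·(Q_w + Q_r) = Q_w·C_e + Q_r·C_b.
Rearranging, Q_w = Q_r·(C_std − C_b)/(C_e − C_std) = 1.97·(20.4 − 7.1) / (301 − 20.4) = 0.09337 m³/s.

0.0934 m³/s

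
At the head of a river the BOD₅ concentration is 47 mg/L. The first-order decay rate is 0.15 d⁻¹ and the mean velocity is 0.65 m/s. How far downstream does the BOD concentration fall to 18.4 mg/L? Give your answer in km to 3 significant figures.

From C = C₀·e^(−kt), t = ln(C₀/C)/k = ln(47/18.4)/0.15 = 0.9378/0.15 = 6.252 d.
Distance = v·t = 0.65 m/s × 5.402e+05 s = 3.511e+05 m = 351.1 km.

351 km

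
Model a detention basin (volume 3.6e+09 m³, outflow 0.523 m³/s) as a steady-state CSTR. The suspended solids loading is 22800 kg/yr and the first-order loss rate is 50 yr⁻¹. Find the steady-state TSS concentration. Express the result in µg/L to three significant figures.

0.127 µg/L

Outflow Q = 0.523 m³/s × 3.156e+07 s/yr = 1.65e+07 m³/yr.
Steady-state CSTR mass balance: W = Q·C + k·V·C, so C = W/(Q + kV).
Q + kV = 1.65e+07 + 50·3.6e+09 = 1.8e+11 m³/yr.
C = 22800/1.8e+11 = 1.267e-07 kg/m³ = 0.0001267 mg/L = 0.1267 µg/L.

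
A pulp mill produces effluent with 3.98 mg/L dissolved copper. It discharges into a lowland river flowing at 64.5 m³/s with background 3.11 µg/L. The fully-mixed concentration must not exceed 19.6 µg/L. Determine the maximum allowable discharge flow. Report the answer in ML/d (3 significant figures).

3.11 µg/L = 0.00311 mg/L.
19.6 µg/L = 0.0196 mg/L.
Mass balance at complete mixing: C_std·(Q_w + Q_r) = Q_w·C_e + Q_r·C_b.
Rearranging, Q_w = Q_r·(C_std − C_b)/(C_e − C_std) = 64.5·(0.0196 − 0.00311) / (3.98 − 0.0196) = 0.2686 m³/s.
= 23.2 ML/d.

23.2 ML/d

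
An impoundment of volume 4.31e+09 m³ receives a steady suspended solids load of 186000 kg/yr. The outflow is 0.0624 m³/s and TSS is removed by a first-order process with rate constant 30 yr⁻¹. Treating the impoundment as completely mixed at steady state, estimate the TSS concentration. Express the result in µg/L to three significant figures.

1.44 µg/L

Outflow Q = 0.0624 m³/s × 3.156e+07 s/yr = 1.969e+06 m³/yr.
Steady-state CSTR mass balance: W = Q·C + k·V·C, so C = W/(Q + kV).
Q + kV = 1.969e+06 + 30·4.31e+09 = 1.293e+11 m³/yr.
C = 186000/1.293e+11 = 1.438e-06 kg/m³ = 0.001438 mg/L = 1.438 µg/L.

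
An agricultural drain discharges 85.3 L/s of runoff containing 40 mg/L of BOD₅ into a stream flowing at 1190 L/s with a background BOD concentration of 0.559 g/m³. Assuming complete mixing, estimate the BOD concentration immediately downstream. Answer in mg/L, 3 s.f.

3.20 mg/L

85.3 L/s = 0.0853 m³/s.
1190 L/s = 1.19 m³/s.
Conservation of mass across the mixing zone: C = (0.0853·40 + 1.19·0.559) / (0.0853 + 1.19) = 4.077/1.275 = 3.197 mg/L.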